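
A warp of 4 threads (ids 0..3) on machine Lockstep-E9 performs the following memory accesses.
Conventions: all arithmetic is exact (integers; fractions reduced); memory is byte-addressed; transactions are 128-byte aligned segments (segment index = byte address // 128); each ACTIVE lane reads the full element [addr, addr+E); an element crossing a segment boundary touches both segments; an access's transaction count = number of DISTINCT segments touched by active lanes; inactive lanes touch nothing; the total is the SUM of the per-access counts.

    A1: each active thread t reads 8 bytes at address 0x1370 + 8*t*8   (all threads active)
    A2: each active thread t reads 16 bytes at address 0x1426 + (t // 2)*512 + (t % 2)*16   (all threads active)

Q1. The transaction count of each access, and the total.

A1: 3 transactions
A2: 2 transactions

Answer: 3,2; total 5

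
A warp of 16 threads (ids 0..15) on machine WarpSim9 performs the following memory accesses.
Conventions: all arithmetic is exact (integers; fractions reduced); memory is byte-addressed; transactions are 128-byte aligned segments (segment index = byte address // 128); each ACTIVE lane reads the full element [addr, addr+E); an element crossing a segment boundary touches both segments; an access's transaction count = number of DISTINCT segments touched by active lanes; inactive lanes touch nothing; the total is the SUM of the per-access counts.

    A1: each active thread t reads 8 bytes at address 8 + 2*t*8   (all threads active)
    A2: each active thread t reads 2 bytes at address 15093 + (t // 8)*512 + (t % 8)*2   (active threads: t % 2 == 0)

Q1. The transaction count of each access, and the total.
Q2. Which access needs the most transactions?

A1: 2 transactions
A2: 4 transactions

Answer: 2,4; total 6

Answer: A2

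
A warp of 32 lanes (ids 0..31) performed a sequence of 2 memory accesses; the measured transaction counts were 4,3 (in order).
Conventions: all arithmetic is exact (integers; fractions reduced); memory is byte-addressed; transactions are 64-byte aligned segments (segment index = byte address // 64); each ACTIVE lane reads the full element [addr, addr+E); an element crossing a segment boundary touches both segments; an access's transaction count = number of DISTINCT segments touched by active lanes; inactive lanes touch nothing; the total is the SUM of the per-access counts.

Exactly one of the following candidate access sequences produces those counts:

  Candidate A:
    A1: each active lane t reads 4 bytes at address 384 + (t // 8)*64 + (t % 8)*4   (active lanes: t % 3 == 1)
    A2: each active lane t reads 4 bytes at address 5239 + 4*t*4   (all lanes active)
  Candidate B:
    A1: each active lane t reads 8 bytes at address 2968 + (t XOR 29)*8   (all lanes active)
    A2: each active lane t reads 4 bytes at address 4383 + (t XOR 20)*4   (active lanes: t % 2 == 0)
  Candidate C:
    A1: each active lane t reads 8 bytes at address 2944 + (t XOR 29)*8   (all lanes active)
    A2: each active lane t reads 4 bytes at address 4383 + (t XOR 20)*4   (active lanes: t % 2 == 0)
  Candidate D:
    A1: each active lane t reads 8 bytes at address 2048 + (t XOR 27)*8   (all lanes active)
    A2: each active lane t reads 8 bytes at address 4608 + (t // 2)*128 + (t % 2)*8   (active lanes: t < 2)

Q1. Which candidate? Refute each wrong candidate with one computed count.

A: A2 gives 9 transactions, not 3
B: A1 gives 5 transactions, not 4
D: A2 gives 1 transaction, not 3
C: all counts match (4,3)

Answer: C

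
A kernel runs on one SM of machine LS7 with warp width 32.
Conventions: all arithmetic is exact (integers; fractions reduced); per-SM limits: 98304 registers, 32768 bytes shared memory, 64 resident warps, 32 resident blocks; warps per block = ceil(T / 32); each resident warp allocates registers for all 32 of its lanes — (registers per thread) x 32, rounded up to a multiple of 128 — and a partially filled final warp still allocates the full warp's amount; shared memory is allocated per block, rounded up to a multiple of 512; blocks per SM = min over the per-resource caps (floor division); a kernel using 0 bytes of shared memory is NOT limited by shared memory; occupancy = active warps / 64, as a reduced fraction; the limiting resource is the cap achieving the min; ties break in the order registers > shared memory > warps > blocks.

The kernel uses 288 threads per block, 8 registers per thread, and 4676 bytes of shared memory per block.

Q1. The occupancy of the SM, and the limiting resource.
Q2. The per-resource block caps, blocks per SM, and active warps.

Answer: occupancy 27/32, limited by shared memory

registers: 42 blocks
shared memory: 6 blocks
warps: 7 blocks
blocks: 32 blocks

Answer: 6 blocks, 54 active warps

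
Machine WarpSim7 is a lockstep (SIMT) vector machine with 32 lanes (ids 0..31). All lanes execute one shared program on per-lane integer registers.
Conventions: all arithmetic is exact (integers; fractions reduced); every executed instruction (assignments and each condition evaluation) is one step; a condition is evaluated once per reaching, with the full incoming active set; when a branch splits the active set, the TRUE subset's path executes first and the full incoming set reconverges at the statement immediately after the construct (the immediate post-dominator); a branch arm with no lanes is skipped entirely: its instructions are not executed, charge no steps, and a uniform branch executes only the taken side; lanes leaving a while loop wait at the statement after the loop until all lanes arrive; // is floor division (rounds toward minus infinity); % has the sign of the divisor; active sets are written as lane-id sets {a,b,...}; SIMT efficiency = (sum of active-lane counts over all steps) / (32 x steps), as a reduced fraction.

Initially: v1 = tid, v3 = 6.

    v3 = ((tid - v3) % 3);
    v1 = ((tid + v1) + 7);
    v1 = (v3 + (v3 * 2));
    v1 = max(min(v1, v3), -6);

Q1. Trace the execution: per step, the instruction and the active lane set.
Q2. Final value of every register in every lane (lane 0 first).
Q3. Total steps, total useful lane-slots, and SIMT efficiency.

step 0: v3 <- ((tid - v3) % 3)       {0,1,2,3,4,5,6,7,8,9,10,11,12,13,14,15,16,17,18,19,20,21,22,23,24,25,26,27,28,29,30,31}
step 1: v1 <- ((tid + v1) + 7)       {0,1,2,3,4,5,6,7,8,9,10,11,12,13,14,15,16,17,18,19,20,21,22,23,24,25,26,27,28,29,30,31}
step 2: v1 <- (v3 + (v3 * 2))        {0,1,2,3,4,5,6,7,8,9,10,11,12,13,14,15,16,17,18,19,20,21,22,23,24,25,26,27,28,29,30,31}
step 3: v1 <- max(min(v1, v3), -6)   {0,1,2,3,4,5,6,7,8,9,10,11,12,13,14,15,16,17,18,19,20,21,22,23,24,25,26,27,28,29,30,31}

Answer: 4 steps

v1: 0,1,2,0,1,2,0,1,2,0,1,2,0,1,2,0,1,2,0,1,2,0,1,2,0,1,2,0,1,2,0,1
v3: 0,1,2,0,1,2,0,1,2,0,1,2,0,1,2,0,1,2,0,1,2,0,1,2,0,1,2,0,1,2,0,1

steps = 4; useful = 128; efficiency = 128/128 = 1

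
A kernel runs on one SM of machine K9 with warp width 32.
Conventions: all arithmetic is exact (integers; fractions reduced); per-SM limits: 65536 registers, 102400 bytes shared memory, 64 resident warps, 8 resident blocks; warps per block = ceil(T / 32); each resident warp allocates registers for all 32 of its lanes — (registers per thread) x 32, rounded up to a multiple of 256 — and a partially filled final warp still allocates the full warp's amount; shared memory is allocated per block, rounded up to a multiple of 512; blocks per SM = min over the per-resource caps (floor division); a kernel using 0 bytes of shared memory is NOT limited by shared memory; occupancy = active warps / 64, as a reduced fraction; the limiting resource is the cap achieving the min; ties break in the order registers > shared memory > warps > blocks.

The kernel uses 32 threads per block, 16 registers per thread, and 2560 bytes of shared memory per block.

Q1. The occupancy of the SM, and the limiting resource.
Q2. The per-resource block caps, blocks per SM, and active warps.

Answer: occupancy 1/8, limited by blocks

registers: 128 blocks
shared memory: 40 blocks
warps: 64 blocks
blocks: 8 blocks

Answer: 8 blocks, 8 active warps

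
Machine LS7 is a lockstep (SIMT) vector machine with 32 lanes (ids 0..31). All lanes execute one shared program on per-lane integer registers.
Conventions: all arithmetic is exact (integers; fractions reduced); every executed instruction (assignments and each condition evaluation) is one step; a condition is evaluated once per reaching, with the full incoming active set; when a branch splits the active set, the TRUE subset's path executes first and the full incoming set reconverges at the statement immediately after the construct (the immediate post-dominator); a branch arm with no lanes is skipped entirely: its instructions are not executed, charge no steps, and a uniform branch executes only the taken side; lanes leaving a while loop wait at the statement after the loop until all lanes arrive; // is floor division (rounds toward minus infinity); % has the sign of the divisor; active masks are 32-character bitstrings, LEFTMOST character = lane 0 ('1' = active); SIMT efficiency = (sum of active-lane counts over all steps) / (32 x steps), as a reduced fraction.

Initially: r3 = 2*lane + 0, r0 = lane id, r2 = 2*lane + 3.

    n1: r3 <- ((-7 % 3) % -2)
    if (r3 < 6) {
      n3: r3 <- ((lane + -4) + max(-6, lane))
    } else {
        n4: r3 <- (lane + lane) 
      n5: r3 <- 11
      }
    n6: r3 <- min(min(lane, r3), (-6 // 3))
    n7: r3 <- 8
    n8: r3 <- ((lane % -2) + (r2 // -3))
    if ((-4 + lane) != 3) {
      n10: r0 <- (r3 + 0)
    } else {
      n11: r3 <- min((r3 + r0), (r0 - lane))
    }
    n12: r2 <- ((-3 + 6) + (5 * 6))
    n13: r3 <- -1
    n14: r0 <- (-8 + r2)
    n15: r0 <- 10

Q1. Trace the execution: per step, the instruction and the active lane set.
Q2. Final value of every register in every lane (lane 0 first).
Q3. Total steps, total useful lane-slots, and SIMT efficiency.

step 0: r3 <- ((-7 % 3) % -2)        11111111111111111111111111111111
step 1: eval (r3 < 6)                11111111111111111111111111111111
step 2: r3 <- ((lane + -4) + max(-6, lane)) 11111111111111111111111111111111
step 3: r3 <- min(min(lane, r3), (-6 // 3)) 11111111111111111111111111111111
step 4: r3 <- 8                      11111111111111111111111111111111
step 5: r3 <- ((lane % -2) + (r2 // -3)) 11111111111111111111111111111111
step 6: eval ((-4 + lane) != 3)      11111111111111111111111111111111
step 7: r0 <- (r3 + 0)               11111110111111111111111111111111
step 8: r3 <- min((r3 + r0), (r0 - lane)) 00000001000000000000000000000000
step 9: r2 <- ((-3 + 6) + (5 * 6))   11111111111111111111111111111111
step 10: r3 <- -1                     11111111111111111111111111111111
step 11: r0 <- (-8 + r2)              11111111111111111111111111111111
step 12: r0 <- 10                     11111111111111111111111111111111

Answer: 13 steps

r3: -1,-1,-1,-1,-1,-1,-1,-1,-1,-1,-1,-1,-1,-1,-1,-1,-1,-1,-1,-1,-1,-1,-1,-1,-1,-1,-1,-1,-1,-1,-1,-1
r0: 10,10,10,10,10,10,10,10,10,10,10,10,10,10,10,10,10,10,10,10,10,10,10,10,10,10,10,10,10,10,10,10
r2: 33,33,33,33,33,33,33,33,33,33,33,33,33,33,33,33,33,33,33,33,33,33,33,33,33,33,33,33,33,33,33,33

steps = 13; useful = 384; efficiency = 384/416 = 12/13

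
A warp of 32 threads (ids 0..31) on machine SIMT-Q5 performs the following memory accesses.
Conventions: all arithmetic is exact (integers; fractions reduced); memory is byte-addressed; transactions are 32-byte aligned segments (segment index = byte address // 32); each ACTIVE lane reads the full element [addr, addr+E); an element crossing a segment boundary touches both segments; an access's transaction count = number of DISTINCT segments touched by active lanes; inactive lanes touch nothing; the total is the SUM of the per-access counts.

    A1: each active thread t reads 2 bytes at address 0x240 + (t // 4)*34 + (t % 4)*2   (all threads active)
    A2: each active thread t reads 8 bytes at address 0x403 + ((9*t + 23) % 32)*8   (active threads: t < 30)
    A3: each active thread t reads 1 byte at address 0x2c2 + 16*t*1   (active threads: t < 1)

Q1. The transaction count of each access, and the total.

A1: 8 transactions
A2: 9 transactions
A3: 1 transaction

Answer: 8,9,1; total 18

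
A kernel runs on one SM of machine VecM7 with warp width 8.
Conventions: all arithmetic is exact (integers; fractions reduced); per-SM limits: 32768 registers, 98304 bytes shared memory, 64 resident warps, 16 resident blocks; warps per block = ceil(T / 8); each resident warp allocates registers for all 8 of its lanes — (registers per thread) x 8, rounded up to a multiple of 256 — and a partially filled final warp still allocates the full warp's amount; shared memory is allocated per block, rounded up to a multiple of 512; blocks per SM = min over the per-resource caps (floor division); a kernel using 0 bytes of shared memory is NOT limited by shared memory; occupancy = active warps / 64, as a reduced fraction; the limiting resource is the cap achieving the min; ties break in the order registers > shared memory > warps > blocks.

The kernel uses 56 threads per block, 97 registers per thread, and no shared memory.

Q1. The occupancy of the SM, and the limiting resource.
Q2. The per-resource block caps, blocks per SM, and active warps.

Answer: occupancy 7/16, limited by registers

registers: 4 blocks
shared memory: no limit (kernel uses none)
warps: 9 blocks
blocks: 16 blocks

Answer: 4 blocks, 28 active warps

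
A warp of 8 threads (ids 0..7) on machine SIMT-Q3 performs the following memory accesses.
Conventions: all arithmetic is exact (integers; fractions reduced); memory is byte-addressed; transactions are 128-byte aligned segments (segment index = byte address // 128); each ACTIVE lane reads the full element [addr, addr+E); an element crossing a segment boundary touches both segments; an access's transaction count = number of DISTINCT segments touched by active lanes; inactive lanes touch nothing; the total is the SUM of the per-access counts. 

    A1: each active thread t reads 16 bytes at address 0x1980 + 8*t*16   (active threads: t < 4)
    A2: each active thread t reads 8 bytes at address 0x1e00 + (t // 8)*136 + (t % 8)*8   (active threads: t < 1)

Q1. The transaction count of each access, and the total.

A1: 4 transactions
A2: 1 transaction

Answer: 4,1; total 5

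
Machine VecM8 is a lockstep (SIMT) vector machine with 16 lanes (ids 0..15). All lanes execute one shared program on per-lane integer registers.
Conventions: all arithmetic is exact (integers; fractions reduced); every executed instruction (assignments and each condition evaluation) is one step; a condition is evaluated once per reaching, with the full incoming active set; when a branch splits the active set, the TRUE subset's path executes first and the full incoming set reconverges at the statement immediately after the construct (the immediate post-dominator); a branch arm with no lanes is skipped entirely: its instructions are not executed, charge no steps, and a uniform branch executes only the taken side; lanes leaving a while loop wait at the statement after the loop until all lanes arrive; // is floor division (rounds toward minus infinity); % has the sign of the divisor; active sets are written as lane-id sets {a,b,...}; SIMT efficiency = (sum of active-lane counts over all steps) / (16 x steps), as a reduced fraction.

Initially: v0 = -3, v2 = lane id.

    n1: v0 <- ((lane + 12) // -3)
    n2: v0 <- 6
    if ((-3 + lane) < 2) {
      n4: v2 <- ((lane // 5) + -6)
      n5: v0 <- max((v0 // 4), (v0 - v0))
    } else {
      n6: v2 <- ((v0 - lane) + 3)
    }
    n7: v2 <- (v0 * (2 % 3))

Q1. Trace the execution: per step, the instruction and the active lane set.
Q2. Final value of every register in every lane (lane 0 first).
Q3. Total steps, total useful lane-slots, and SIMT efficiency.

step 0: v0 <- ((lane + 12) // -3)    {0,1,2,3,4,5,6,7,8,9,10,11,12,13,14,15}
step 1: v0 <- 6                      {0,1,2,3,4,5,6,7,8,9,10,11,12,13,14,15}
step 2: eval ((-3 + lane) < 2)       {0,1,2,3,4,5,6,7,8,9,10,11,12,13,14,15}
step 3: v2 <- ((lane // 5) + -6)     {0,1,2,3,4}
step 4: v0 <- max((v0 // 4), (v0 - v0)) {0,1,2,3,4}
step 5: v2 <- ((v0 - lane) + 3)      {5,6,7,8,9,10,11,12,13,14,15}
step 6: v2 <- (v0 * (2 % 3))         {0,1,2,3,4,5,6,7,8,9,10,11,12,13,14,15}

Answer: 7 steps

v0: 1,1,1,1,1,6,6,6,6,6,6,6,6,6,6,6
v2: 2,2,2,2,2,12,12,12,12,12,12,12,12,12,12,12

steps = 7; useful = 85; efficiency = 85/112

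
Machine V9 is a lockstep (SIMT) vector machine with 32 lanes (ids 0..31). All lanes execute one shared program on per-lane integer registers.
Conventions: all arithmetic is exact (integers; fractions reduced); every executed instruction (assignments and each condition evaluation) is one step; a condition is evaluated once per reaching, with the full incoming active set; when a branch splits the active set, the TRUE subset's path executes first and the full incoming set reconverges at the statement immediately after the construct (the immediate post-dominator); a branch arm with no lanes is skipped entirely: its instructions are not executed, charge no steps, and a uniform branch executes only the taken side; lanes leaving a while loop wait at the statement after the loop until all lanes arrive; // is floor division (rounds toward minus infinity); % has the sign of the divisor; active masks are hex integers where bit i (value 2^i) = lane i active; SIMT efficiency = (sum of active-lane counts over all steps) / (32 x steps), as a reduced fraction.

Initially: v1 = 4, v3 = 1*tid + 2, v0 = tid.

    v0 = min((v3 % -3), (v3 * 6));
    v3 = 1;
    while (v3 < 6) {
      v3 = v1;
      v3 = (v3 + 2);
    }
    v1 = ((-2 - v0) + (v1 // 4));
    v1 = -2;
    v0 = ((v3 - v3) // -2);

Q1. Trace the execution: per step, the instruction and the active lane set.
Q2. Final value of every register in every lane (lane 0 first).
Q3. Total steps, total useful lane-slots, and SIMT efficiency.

step 0: v0 <- min((v3 % -3), (v3 * 6)) 0xffffffff
step 1: v3 <- 1                      0xffffffff
step 2: eval (v3 < 6)                0xffffffff
step 3: v3 <- v1                     0xffffffff
step 4: v3 <- (v3 + 2)               0xffffffff
step 5: eval (v3 < 6)                0xffffffff
step 6: v1 <- ((-2 - v0) + (v1 // 4)) 0xffffffff
step 7: v1 <- -2                     0xffffffff
step 8: v0 <- ((v3 - v3) // -2)      0xffffffff

Answer: 9 steps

v1: -2,-2,-2,-2,-2,-2,-2,-2,-2,-2,-2,-2,-2,-2,-2,-2,-2,-2,-2,-2,-2,-2,-2,-2,-2,-2,-2,-2,-2,-2,-2,-2
v3: 6,6,6,6,6,6,6,6,6,6,6,6,6,6,6,6,6,6,6,6,6,6,6,6,6,6,6,6,6,6,6,6
v0: 0,0,0,0,0,0,0,0,0,0,0,0,0,0,0,0,0,0,0,0,0,0,0,0,0,0,0,0,0,0,0,0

steps = 9; useful = 288; efficiency = 288/288 = 1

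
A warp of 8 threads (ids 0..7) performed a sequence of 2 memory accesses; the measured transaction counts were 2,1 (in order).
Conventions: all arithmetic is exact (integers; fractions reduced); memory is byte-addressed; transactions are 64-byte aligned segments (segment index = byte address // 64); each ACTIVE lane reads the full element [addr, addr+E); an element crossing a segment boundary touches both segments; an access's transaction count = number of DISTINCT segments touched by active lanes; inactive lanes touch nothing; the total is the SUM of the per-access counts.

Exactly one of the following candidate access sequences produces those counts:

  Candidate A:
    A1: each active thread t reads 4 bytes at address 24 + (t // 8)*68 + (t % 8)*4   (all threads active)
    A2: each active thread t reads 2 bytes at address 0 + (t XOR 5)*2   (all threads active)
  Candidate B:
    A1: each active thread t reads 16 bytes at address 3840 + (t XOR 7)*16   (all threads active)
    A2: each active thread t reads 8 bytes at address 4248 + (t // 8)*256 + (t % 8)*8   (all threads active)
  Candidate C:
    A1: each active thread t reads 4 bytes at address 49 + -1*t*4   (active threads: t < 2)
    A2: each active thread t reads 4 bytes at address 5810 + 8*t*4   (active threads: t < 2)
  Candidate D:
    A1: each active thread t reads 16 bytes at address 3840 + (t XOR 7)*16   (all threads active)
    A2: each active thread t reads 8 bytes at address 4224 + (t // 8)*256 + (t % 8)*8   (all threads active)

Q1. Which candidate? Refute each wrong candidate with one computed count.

A: A1 gives 1 transaction, not 2
B: A2 gives 2 transactions, not 1
C: A1 gives 1 transaction, not 2
D: all counts match (2,1)

Answer: D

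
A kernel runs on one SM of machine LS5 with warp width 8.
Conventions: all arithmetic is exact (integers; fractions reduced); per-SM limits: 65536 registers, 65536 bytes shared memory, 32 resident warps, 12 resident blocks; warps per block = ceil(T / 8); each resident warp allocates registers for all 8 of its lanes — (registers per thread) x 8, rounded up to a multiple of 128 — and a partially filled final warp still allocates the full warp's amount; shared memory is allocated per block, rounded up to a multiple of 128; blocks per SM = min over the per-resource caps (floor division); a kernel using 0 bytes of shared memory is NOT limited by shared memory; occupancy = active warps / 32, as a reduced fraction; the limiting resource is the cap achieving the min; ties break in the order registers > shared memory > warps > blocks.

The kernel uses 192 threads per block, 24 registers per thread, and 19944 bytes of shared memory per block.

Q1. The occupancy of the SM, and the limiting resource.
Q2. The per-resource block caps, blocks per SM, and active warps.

Answer: occupancy 3/4, limited by warps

registers: 10 blocks
shared memory: 3 blocks
warps: 1 block
blocks: 12 blocks

Answer: 1 block, 24 active warps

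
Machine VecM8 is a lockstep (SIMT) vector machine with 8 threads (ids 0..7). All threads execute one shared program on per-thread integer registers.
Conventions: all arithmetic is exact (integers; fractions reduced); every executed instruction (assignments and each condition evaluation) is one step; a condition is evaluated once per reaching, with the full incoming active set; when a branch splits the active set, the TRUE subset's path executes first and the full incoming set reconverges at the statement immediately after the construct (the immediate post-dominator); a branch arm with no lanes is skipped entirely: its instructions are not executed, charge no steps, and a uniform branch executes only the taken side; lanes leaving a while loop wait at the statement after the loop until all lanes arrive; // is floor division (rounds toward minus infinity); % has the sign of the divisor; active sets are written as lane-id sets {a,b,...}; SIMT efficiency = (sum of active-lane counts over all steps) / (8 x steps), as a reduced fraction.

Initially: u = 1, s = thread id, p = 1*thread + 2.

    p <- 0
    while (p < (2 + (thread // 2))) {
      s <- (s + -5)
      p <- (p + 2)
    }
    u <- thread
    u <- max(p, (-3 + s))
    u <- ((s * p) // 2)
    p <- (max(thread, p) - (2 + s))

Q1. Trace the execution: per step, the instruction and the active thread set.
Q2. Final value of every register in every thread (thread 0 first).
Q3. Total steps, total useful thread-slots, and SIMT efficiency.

step 0: p <- 0                       {0,1,2,3,4,5,6,7}
step 1: eval (p < (2 + (thread // 2))) {0,1,2,3,4,5,6,7}
step 2: s <- (s + -5)                {0,1,2,3,4,5,6,7}
step 3: p <- (p + 2)                 {0,1,2,3,4,5,6,7}
step 4: eval (p < (2 + (thread // 2))) {0,1,2,3,4,5,6,7}
step 5: s <- (s + -5)                {2,3,4,5,6,7}
step 6: p <- (p + 2)                 {2,3,4,5,6,7}
step 7: eval (p < (2 + (thread // 2))) {2,3,4,5,6,7}
step 8: s <- (s + -5)                {6,7}
step 9: p <- (p + 2)                 {6,7}
step 10: eval (p < (2 + (thread // 2))) {6,7}
step 11: u <- thread                  {0,1,2,3,4,5,6,7}
step 12: u <- max(p, (-3 + s))        {0,1,2,3,4,5,6,7}
step 13: u <- ((s * p) // 2)          {0,1,2,3,4,5,6,7}
step 14: p <- (max(thread, p) - (2 + s)) {0,1,2,3,4,5,6,7}

Answer: 15 steps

u: -5,-4,-16,-14,-12,-10,-27,-24
s: -5,-4,-8,-7,-6,-5,-9,-8
p: 5,4,10,9,8,8,13,13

steps = 15; useful = 96; efficiency = 96/120 = 4/5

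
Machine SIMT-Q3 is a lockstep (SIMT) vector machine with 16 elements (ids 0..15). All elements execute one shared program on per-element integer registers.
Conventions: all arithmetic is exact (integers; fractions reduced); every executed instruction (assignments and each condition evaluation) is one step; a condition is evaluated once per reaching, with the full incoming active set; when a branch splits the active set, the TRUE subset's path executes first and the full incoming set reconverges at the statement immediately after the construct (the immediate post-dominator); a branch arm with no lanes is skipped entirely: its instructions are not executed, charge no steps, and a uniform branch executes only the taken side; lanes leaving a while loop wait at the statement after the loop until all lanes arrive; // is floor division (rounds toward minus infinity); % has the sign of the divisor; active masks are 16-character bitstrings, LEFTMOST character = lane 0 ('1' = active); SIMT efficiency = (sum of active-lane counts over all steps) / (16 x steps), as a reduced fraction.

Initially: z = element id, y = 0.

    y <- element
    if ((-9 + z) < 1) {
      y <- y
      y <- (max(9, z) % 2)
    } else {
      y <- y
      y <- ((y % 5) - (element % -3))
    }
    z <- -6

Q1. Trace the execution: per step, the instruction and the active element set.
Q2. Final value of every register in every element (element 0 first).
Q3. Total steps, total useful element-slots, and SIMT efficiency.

step 0: y <- element                 1111111111111111
step 1: eval ((-9 + z) < 1)          1111111111111111
step 2: y <- y                       1111111111000000
step 3: y <- (max(9, z) % 2)         1111111111000000
step 4: y <- y                       0000000000111111
step 5: y <- ((y % 5) - (element % -3)) 0000000000111111
step 6: z <- -6                      1111111111111111

Answer: 7 steps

z: -6,-6,-6,-6,-6,-6,-6,-6,-6,-6,-6,-6,-6,-6,-6,-6
y: 1,1,1,1,1,1,1,1,1,1,2,2,2,5,5,0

steps = 7; useful = 80; efficiency = 80/112 = 5/7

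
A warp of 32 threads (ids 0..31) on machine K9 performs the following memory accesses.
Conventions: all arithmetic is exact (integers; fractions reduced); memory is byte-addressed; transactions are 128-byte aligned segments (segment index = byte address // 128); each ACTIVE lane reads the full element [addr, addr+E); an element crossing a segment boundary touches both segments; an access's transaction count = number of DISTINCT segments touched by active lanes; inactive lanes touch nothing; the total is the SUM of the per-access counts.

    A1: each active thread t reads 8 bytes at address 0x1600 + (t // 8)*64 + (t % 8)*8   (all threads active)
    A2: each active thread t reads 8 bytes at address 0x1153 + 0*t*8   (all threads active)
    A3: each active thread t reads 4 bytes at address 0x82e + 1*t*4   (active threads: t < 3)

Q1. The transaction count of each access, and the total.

A1: 2 transactions
A2: 1 transaction
A3: 1 transaction

Answer: 2,1,1; total 4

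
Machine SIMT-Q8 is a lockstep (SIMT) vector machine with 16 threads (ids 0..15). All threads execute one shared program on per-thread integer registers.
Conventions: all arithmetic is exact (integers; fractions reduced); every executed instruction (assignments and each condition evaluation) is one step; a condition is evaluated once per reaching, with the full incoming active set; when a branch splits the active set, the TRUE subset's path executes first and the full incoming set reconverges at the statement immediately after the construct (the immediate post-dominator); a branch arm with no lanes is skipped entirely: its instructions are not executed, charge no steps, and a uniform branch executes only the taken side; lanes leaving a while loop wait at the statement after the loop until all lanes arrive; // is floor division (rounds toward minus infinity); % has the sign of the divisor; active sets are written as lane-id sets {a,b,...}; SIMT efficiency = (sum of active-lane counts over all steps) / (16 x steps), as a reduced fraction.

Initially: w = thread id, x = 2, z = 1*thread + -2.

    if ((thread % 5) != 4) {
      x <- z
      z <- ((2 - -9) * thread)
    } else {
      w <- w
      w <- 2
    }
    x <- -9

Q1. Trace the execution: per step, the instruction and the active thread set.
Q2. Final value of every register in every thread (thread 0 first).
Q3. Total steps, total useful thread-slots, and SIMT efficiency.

step 0: eval ((thread % 5) != 4)     {0,1,2,3,4,5,6,7,8,9,10,11,12,13,14,15}
step 1: x <- z                       {0,1,2,3,5,6,7,8,10,11,12,13,15}
step 2: z <- ((2 - -9) * thread)     {0,1,2,3,5,6,7,8,10,11,12,13,15}
step 3: w <- w                       {4,9,14}
step 4: w <- 2                       {4,9,14}
step 5: x <- -9                      {0,1,2,3,4,5,6,7,8,9,10,11,12,13,14,15}

Answer: 6 steps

w: 0,1,2,3,2,5,6,7,8,2,10,11,12,13,2,15
x: -9,-9,-9,-9,-9,-9,-9,-9,-9,-9,-9,-9,-9,-9,-9,-9
z: 0,11,22,33,2,55,66,77,88,7,110,121,132,143,12,165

steps = 6; useful = 64; efficiency = 64/96 = 2/3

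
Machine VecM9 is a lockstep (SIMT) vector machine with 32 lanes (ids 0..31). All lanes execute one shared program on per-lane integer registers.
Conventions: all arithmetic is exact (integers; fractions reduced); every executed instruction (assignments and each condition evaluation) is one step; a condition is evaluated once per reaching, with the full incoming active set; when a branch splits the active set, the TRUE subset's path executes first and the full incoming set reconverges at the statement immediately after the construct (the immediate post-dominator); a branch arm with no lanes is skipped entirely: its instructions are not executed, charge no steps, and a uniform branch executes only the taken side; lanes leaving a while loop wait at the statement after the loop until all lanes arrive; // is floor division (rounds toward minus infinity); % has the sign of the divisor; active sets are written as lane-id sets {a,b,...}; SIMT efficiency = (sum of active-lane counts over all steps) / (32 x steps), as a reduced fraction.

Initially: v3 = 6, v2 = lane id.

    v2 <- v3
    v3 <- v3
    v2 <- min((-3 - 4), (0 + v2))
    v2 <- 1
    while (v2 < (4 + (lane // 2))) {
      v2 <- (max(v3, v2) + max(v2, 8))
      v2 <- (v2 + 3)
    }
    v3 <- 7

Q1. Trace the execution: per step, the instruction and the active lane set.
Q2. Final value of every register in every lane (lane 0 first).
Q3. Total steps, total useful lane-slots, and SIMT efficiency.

step 0: v2 <- v3                     {0,1,2,3,4,5,6,7,8,9,10,11,12,13,14,15,16,17,18,19,20,21,22,23,24,25,26,27,28,29,30,31}
step 1: v3 <- v3                     {0,1,2,3,4,5,6,7,8,9,10,11,12,13,14,15,16,17,18,19,20,21,22,23,24,25,26,27,28,29,30,31}
step 2: v2 <- min((-3 - 4), (0 + v2)) {0,1,2,3,4,5,6,7,8,9,10,11,12,13,14,15,16,17,18,19,20,21,22,23,24,25,26,27,28,29,30,31}
step 3: v2 <- 1                      {0,1,2,3,4,5,6,7,8,9,10,11,12,13,14,15,16,17,18,19,20,21,22,23,24,25,26,27,28,29,30,31}
step 4: eval (v2 < (4 + (lane // 2))) {0,1,2,3,4,5,6,7,8,9,10,11,12,13,14,15,16,17,18,19,20,21,22,23,24,25,26,27,28,29,30,31}
step 5: v2 <- (max(v3, v2) + max(v2, 8)) {0,1,2,3,4,5,6,7,8,9,10,11,12,13,14,15,16,17,18,19,20,21,22,23,24,25,26,27,28,29,30,31}
step 6: v2 <- (v2 + 3)               {0,1,2,3,4,5,6,7,8,9,10,11,12,13,14,15,16,17,18,19,20,21,22,23,24,25,26,27,28,29,30,31}
step 7: eval (v2 < (4 + (lane // 2))) {0,1,2,3,4,5,6,7,8,9,10,11,12,13,14,15,16,17,18,19,20,21,22,23,24,25,26,27,28,29,30,31}
step 8: v2 <- (max(v3, v2) + max(v2, 8)) {28,29,30,31}
step 9: v2 <- (v2 + 3)               {28,29,30,31}
step 10: eval (v2 < (4 + (lane // 2))) {28,29,30,31}
step 11: v3 <- 7                      {0,1,2,3,4,5,6,7,8,9,10,11,12,13,14,15,16,17,18,19,20,21,22,23,24,25,26,27,28,29,30,31}

Answer: 12 steps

v3: 7,7,7,7,7,7,7,7,7,7,7,7,7,7,7,7,7,7,7,7,7,7,7,7,7,7,7,7,7,7,7,7
v2: 17,17,17,17,17,17,17,17,17,17,17,17,17,17,17,17,17,17,17,17,17,17,17,17,17,17,17,17,37,37,37,37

steps = 12; useful = 300; efficiency = 300/384 = 25/32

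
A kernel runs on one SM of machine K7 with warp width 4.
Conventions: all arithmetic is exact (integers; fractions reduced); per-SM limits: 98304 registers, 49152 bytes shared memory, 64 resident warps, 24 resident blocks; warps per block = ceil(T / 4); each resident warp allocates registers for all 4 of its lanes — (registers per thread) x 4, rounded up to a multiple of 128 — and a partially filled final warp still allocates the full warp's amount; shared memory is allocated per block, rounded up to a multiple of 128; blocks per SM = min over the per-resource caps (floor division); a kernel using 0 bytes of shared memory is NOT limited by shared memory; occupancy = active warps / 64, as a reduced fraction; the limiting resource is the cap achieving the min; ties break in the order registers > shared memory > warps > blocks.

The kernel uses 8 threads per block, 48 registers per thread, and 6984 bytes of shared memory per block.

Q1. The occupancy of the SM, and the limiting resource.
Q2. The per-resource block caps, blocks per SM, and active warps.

Answer: occupancy 3/16, limited by shared memory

registers: 192 blocks
shared memory: 6 blocks
warps: 32 blocks
blocks: 24 blocks

Answer: 6 blocks, 12 active warps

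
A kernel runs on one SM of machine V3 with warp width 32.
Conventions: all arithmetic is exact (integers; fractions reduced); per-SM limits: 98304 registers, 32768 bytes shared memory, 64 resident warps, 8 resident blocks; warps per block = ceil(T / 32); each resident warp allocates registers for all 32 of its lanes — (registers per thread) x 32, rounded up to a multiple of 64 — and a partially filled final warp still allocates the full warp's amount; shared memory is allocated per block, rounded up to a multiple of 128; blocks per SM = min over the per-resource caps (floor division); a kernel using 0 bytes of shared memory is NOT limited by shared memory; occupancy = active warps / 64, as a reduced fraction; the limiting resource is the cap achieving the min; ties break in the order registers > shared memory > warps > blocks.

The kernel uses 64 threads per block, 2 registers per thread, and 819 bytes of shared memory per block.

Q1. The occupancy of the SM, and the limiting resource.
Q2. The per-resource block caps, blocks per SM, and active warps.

Answer: occupancy 1/4, limited by blocks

registers: 768 blocks
shared memory: 36 blocks
warps: 32 blocks
blocks: 8 blocks

Answer: 8 blocks, 16 active warps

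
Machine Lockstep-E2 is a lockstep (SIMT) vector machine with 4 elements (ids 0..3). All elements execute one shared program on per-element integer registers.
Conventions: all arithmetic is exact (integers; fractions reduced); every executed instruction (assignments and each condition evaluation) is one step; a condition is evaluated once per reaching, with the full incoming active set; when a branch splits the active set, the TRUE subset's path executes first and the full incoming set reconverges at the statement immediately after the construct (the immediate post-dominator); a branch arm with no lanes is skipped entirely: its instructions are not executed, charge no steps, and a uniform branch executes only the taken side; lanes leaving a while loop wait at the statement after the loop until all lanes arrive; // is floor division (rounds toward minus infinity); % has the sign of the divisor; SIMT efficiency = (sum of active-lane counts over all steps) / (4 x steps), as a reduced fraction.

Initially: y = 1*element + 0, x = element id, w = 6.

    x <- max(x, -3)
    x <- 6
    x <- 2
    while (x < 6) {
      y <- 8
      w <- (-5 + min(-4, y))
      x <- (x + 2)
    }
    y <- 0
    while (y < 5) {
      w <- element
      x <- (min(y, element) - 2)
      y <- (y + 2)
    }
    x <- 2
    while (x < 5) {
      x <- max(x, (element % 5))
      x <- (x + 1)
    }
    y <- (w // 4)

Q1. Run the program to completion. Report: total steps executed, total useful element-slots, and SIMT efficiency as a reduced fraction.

Answer: 38 steps, 149 useful, 149/152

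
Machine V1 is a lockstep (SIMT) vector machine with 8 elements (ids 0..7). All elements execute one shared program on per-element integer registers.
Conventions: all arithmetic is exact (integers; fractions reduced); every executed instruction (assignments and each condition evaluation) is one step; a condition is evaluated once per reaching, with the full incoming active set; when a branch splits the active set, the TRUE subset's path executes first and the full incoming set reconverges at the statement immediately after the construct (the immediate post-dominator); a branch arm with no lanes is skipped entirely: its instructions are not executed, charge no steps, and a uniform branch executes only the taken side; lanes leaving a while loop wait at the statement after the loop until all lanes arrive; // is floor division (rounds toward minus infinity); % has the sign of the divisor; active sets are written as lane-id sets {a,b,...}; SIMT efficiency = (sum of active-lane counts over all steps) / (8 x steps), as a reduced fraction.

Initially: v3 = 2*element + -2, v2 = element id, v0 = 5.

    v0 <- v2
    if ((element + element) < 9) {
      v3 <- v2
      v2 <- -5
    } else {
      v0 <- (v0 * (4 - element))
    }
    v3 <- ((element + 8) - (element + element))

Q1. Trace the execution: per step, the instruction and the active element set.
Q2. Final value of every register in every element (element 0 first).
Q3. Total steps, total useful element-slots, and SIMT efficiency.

step 0: v0 <- v2                     {0,1,2,3,4,5,6,7}
step 1: eval ((element + element) < 9) {0,1,2,3,4,5,6,7}
step 2: v3 <- v2                     {0,1,2,3,4}
step 3: v2 <- -5                     {0,1,2,3,4}
step 4: v0 <- (v0 * (4 - element))   {5,6,7}
step 5: v3 <- ((element + 8) - (element + element)) {0,1,2,3,4,5,6,7}

Answer: 6 steps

v3: 8,7,6,5,4,3,2,1
v2: -5,-5,-5,-5,-5,5,6,7
v0: 0,1,2,3,4,-5,-12,-21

steps = 6; useful = 37; efficiency = 37/48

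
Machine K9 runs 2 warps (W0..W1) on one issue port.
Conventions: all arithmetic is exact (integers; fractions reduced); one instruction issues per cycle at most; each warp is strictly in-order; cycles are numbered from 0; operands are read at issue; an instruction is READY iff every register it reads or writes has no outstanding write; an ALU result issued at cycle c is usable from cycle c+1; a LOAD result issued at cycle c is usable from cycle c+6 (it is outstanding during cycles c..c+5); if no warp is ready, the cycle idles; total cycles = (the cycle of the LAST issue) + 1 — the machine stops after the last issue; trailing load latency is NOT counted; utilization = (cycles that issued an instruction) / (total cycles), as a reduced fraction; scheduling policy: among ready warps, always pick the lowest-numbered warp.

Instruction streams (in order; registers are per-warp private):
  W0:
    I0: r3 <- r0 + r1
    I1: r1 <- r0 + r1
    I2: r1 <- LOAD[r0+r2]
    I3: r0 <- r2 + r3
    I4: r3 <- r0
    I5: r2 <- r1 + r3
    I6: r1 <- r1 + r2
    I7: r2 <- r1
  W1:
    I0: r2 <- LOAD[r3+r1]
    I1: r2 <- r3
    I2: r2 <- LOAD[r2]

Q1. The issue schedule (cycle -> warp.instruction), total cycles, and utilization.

cycle 0: W0.I0
cycle 1: W0.I1
cycle 2: W0.I2
cycle 3: W0.I3
cycle 4: W0.I4
cycle 5: W1.I0
cycle 6: idle
cycle 7: idle
cycle 8: W0.I5
cycle 9: W0.I6
cycle 10: W0.I7
cycle 11: W1.I1
cycle 12: W1.I2

Answer: 13 cycles, utilization 11/13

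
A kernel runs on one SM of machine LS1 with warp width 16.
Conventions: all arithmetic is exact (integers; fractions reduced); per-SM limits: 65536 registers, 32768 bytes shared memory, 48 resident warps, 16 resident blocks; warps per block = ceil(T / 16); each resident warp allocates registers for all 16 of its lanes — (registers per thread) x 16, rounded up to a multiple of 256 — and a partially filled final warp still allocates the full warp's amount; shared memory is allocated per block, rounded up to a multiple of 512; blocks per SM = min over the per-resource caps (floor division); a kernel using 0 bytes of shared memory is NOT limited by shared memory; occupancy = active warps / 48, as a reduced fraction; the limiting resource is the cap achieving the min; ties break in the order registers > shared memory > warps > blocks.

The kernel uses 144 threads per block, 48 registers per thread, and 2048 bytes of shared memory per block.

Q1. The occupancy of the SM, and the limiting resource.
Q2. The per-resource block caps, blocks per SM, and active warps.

Answer: occupancy 15/16, limited by warps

registers: 9 blocks
shared memory: 16 blocks
warps: 5 blocks
blocks: 16 blocks

Answer: 5 blocks, 45 active warps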